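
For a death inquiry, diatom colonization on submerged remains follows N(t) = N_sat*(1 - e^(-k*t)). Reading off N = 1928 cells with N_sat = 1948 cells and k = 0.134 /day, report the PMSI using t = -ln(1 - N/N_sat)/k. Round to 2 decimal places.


PMSI from diatom colonization curve:
N / N_sat = 1928 / 1948 = 0.989733
1 - N/N_sat = 0.010267
ln(1 - N/N_sat) = -4.57882
t = -ln(1 - N/N_sat) / k = -(-4.57882) / 0.134 = 34.17 days

34.17


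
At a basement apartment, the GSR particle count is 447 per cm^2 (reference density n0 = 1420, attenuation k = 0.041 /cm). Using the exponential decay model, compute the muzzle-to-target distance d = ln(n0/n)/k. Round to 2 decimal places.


GSR distance calculation:
n0/n = 1420 / 447 = 3.176734
ln(n0/n) = 1.155854
d = 1.155854 / 0.041 = 28.19 cm

28.19


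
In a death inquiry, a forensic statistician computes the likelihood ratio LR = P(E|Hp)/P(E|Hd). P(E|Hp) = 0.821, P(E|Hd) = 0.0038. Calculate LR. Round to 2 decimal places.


Likelihood ratio calculation:
LR = P(E|Hp) / P(E|Hd)
LR = 0.821 / 0.0038
LR = 216.05

216.05


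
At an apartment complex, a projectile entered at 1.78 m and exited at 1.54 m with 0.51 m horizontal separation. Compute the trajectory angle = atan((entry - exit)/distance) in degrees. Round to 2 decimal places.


Bullet trajectory angle:
Height difference = 1.78 - 1.54 = 0.24 m
angle = atan(0.24 / 0.51)
angle = atan(0.470588)
angle = 25.20 degrees

25.20


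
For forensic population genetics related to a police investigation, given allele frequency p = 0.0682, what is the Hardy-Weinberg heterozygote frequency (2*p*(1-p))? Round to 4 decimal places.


Hardy-Weinberg heterozygote frequency:
q = 1 - p = 1 - 0.0682 = 0.9318
2pq = 2 * 0.0682 * 0.9318 = 0.1271

0.1271


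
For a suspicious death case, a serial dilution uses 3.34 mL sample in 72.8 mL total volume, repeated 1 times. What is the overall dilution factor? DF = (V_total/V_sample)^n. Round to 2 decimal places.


Dilution factor calculation:
Single dilution = V_total / V_sample = 72.8 / 3.34 ≈ 21.796407
Number of dilutions = 1
Total DF = (72.8 / 3.34)^1 (full precision, rounded at the end) = 21.80

21.80


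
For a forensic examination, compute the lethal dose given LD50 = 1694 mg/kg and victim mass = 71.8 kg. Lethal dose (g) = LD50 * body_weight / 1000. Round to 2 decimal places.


Lethal dose calculation:
Lethal dose = LD50 * body_weight / 1000
= 1694 * 71.8 / 1000
= 121629.2 / 1000
= 121.63 g

121.63


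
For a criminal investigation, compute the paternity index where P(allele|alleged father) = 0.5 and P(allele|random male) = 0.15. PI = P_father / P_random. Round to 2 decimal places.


Paternity Index calculation:
PI = P(allele|father) / P(allele|random)
PI = 0.5 / 0.15
PI = 3.33

3.33


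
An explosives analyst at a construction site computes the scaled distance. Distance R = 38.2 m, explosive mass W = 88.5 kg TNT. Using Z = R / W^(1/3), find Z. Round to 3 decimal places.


Scaled distance calculation:
W^(1/3) = 88.5^(1/3) = 4.456368
Z = R / W^(1/3) = 38.2 / 4.456368
Z = 8.572 m/kg^(1/3)

8.572


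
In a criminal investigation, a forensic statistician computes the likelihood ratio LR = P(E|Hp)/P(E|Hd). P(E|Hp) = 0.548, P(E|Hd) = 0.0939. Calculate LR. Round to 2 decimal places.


Likelihood ratio calculation:
LR = P(E|Hp) / P(E|Hd)
LR = 0.548 / 0.0939
LR = 5.84

5.84


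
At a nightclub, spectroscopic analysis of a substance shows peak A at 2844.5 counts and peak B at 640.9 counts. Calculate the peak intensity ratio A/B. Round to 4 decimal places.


Spectral peak ratio:
Peak A = 2844.5 counts
Peak B = 640.9 counts
Ratio = 2844.5 / 640.9 = 4.4383

4.4383


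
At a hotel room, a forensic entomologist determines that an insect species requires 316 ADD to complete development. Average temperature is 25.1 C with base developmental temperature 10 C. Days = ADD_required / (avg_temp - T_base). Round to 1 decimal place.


Insect development time:
Effective temperature = avg_temp - T_base = 25.1 - 10 = 15.1 C
Days = ADD / effective_temp = 316 / 15.1 = 20.9 days

20.9


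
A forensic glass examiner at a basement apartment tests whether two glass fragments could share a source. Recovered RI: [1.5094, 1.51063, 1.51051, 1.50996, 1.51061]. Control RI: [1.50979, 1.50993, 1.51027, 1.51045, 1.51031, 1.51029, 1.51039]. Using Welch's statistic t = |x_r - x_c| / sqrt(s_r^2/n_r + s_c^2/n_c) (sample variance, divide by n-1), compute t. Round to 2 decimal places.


Welch's t-criterion for glass RI comparison:
Recovered mean = sum / n_r = 7.55111 / 5 = 1.510222
Control mean = sum / n_c = 10.57143 / 7 = 1.5102043
Recovered sample variance s_r^2 = 2.8607e-07
Control sample variance s_c^2 = 6.07619e-08
Welch SE (unpooled) = sqrt(s_r^2/n_r + s_c^2/n_c) = sqrt(5.7214e-08 + 8.68027e-09) = sqrt(6.58943e-08) = 0.000256699
|mean_r - mean_c| = 1.77143e-05
t = 1.77143e-05 / 0.000256699 = 0.07

0.07


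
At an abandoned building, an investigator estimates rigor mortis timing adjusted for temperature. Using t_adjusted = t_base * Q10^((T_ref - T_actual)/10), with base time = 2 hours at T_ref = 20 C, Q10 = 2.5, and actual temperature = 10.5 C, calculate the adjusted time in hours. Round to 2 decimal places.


Rigor mortis time adjustment:
Exponent = (T_ref - T_actual) / 10 = (20 - 10.5) / 10 = 0.95
Q10 factor = 2.5^0.95 = 2.38805
t_adjusted = 2 * 2.38805 = 4.78 hours

4.78


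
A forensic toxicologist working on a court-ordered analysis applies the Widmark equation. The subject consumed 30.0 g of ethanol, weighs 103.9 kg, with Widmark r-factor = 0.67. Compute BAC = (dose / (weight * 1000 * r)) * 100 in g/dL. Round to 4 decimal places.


Applying the Widmark formula:
BAC = (dose_g / (body_wt * 1000 * r)) * 100
Denominator = 103.9 * 1000 * 0.67 = 69613
BAC = (30.0 / 69613) * 100
BAC = 0.0431 g/dL

0.0431


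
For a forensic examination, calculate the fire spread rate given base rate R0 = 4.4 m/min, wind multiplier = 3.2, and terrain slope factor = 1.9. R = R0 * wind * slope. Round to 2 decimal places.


Fire spread rate calculation:
R = R0 * wind_factor * slope_factor
= 4.4 * 3.2 * 1.9
= 14.08 * 1.9
= 26.75 m/min

26.75


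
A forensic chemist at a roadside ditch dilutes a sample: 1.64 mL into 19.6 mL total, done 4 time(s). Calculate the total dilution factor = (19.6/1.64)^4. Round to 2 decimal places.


Dilution factor calculation:
Single dilution = V_total / V_sample = 19.6 / 1.64 ≈ 11.95122
Number of dilutions = 4
Total DF = (19.6 / 1.64)^4 (full precision, rounded at the end) = 20400.88

20400.88


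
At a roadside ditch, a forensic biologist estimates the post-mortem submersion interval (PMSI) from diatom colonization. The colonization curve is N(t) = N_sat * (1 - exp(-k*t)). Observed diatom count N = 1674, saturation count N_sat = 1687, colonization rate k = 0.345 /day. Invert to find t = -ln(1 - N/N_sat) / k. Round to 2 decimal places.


PMSI from diatom colonization curve:
N / N_sat = 1674 / 1687 = 0.992294
1 - N/N_sat = 0.007706
ln(1 - N/N_sat) = -4.865756
t = -ln(1 - N/N_sat) / k = -(-4.865756) / 0.345 = 14.10 days

14.10


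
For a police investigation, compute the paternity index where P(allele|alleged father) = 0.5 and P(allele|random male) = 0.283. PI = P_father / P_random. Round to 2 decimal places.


Paternity Index calculation:
PI = P(allele|father) / P(allele|random)
PI = 0.5 / 0.283
PI = 1.77

1.77


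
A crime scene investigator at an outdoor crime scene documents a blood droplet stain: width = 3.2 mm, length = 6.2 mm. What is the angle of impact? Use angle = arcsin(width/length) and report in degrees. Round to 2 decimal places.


Blood spatter impact angle calculation:
width / length = 3.2 / 6.2 = 0.516129
angle = arcsin(0.516129)
angle = 31.07 degrees

31.07


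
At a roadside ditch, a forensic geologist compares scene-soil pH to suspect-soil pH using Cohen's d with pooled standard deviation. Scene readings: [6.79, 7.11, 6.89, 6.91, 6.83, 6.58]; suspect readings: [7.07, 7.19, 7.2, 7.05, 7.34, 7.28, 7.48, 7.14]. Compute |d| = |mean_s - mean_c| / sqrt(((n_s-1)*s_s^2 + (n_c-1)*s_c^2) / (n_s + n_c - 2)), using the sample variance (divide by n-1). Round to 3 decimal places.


Pooled-variance Cohen's d for soil pH comparison:
Scene mean = 41.11 / 6 = 6.851667
Suspect mean = 57.75 / 8 = 7.21875
Scene sample variance s_s^2 = 0.029937
Suspect sample variance s_c^2 = 0.02067
Pooled variance = ((n_s-1)*s_s^2 + (n_c-1)*s_c^2) / (n_s + n_c - 2) = 0.024531
Pooled SD = sqrt(0.024531) = 0.156624
Mean difference = -0.367083
|d| = |-0.367083| / 0.156624 = 2.344

2.344


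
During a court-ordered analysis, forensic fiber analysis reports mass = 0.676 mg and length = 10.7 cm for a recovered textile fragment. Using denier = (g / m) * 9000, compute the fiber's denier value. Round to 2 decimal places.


Denier calculation:
Mass in grams = 0.676 mg / 1000 = 0.000676 g
Length in meters = 10.7 cm / 100 = 0.107 m
Linear density = mass / length = 0.000676 / 0.107 = 0.00631776 g/m
Denier = (g/m) * 9000 = 0.00631776 * 9000 = 56.86

56.86


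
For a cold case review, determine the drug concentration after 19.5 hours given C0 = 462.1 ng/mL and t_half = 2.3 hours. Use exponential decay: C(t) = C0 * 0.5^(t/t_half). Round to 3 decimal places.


Drug concentration decay:
Number of half-lives = t / t_half = 19.5 / 2.3 = 8.478261
Decay factor = 0.5^8.478261 = 0.00280407
C(t) = 462.1 * 0.00280407 = 1.296 ng/mL

1.296


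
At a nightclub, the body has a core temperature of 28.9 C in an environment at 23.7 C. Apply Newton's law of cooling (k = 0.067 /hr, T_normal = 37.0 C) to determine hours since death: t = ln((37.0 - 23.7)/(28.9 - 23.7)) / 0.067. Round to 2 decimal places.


Using Newton's law of cooling:
t = ln((T_normal - T_ambient) / (T_body - T_ambient)) / k
T_normal - T_ambient = 13.3
T_body - T_ambient = 5.2
Ratio = 2.557692
ln(ratio) = 0.939105
t = 0.939105 / 0.067 = 14.02 hours

14.02


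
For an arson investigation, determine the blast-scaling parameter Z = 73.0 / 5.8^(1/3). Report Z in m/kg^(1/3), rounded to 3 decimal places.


Scaled distance calculation:
W^(1/3) = 5.8^(1/3) = 1.796702
Z = R / W^(1/3) = 73.0 / 1.796702
Z = 40.630 m/kg^(1/3)

40.630


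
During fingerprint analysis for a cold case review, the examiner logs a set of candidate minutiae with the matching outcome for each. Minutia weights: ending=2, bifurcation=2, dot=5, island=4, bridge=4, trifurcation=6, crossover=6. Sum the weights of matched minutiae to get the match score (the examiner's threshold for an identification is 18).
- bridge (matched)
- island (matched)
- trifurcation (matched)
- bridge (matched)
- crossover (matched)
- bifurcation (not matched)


Weighted minutiae match score:
  bridge: matched, +4 (running total 4)
  island: matched, +4 (running total 8)
  trifurcation: matched, +6 (running total 14)
  bridge: matched, +4 (running total 18)
  crossover: matched, +6 (running total 24)
  bifurcation: not matched, +0
Total score = 24
Threshold = 18; verdict = identification

24


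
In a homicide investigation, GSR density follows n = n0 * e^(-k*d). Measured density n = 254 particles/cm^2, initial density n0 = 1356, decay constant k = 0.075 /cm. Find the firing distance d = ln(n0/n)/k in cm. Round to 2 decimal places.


GSR distance calculation:
n0/n = 1356 / 254 = 5.338583
ln(n0/n) = 1.67496
d = 1.67496 / 0.075 = 22.33 cm

22.33


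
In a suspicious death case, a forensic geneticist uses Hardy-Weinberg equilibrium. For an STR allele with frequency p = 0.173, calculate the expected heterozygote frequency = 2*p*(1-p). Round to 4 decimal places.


Hardy-Weinberg heterozygote frequency:
q = 1 - p = 1 - 0.173 = 0.827
2pq = 2 * 0.173 * 0.827 = 0.2861

0.2861


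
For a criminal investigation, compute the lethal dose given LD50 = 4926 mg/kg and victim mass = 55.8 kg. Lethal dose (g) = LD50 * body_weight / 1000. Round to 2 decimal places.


Lethal dose calculation:
Lethal dose = LD50 * body_weight / 1000
= 4926 * 55.8 / 1000
= 274870.8 / 1000
= 274.87 g

274.87


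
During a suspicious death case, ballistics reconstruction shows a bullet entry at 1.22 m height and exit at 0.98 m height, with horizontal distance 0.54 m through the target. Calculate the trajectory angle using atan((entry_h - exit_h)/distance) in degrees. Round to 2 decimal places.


Bullet trajectory angle:
Height difference = 1.22 - 0.98 = 0.24 m
angle = atan(0.24 / 0.54)
angle = atan(0.444444)
angle = 23.96 degrees

23.96


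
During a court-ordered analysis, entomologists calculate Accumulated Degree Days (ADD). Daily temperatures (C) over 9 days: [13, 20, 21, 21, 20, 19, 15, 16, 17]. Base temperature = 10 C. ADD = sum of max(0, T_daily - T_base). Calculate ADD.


Computing ADD day by day:
Day 1: max(0, 13 - 10) = 3
Day 2: max(0, 20 - 10) = 10
Day 3: max(0, 21 - 10) = 11
Day 4: max(0, 21 - 10) = 11
Day 5: max(0, 20 - 10) = 10
Day 6: max(0, 19 - 10) = 9
Day 7: max(0, 15 - 10) = 5
Day 8: max(0, 16 - 10) = 6
Day 9: max(0, 17 - 10) = 7
Total ADD = 72

72


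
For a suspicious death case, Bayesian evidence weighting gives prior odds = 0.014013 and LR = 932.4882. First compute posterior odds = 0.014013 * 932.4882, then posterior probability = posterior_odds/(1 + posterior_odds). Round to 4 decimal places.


Bayesian evidence evaluation:
Posterior odds = prior_odds * LR = 0.014013 * 932.4882 = 13.06696
Posterior probability = posterior_odds / (1 + posterior_odds)
= 13.06696 / (1 + 13.06696)
= 13.06696 / 14.06696
= 0.9289

0.9289


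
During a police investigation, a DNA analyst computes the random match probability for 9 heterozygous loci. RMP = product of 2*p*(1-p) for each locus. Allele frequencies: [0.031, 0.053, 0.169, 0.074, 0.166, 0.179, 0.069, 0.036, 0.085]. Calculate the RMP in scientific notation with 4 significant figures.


Computing RMP for 9 loci:
Locus 1: 2 * 0.031 * 0.969 = 0.060078
Locus 2: 2 * 0.053 * 0.947 = 0.100382
Locus 3: 2 * 0.169 * 0.831 = 0.280878
Locus 4: 2 * 0.074 * 0.926 = 0.137048
Locus 5: 2 * 0.166 * 0.834 = 0.276888
Locus 6: 2 * 0.179 * 0.821 = 0.293918
Locus 7: 2 * 0.069 * 0.931 = 0.128478
Locus 8: 2 * 0.036 * 0.964 = 0.069408
Locus 9: 2 * 0.085 * 0.915 = 0.15555
RMP = 2.621e-08

2.621e-08


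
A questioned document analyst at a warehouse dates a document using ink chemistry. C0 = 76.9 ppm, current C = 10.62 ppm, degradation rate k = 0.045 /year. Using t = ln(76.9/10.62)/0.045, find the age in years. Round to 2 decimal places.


Document age estimation:
C0/C = 76.9 / 10.62 = 7.241055
ln(C0/C) = 1.979767
t = 1.979767 / 0.045 = 43.99 years

43.99


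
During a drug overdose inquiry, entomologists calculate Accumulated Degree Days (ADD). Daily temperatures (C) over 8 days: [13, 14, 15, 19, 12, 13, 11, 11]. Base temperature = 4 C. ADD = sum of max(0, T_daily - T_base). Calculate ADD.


Computing ADD day by day:
Day 1: max(0, 13 - 4) = 9
Day 2: max(0, 14 - 4) = 10
Day 3: max(0, 15 - 4) = 11
Day 4: max(0, 19 - 4) = 15
Day 5: max(0, 12 - 4) = 8
Day 6: max(0, 13 - 4) = 9
Day 7: max(0, 11 - 4) = 7
Day 8: max(0, 11 - 4) = 7
Total ADD = 76

76


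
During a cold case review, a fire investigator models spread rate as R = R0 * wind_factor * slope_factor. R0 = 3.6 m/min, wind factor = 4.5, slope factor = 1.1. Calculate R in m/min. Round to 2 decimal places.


Fire spread rate calculation:
R = R0 * wind_factor * slope_factor
= 3.6 * 4.5 * 1.1
= 16.2 * 1.1
= 17.82 m/min

17.82


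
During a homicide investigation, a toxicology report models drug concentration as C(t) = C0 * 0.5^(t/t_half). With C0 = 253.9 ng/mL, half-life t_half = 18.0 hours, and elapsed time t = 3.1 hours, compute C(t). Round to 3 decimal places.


Drug concentration decay:
Number of half-lives = t / t_half = 3.1 / 18.0 = 0.172222
Decay factor = 0.5^0.172222 = 0.88747476
C(t) = 253.9 * 0.88747476 = 225.330 ng/mL

225.330


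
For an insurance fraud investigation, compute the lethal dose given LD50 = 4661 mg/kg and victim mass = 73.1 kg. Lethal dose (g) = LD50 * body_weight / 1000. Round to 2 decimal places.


Lethal dose calculation:
Lethal dose = LD50 * body_weight / 1000
= 4661 * 73.1 / 1000
= 340719.1 / 1000
= 340.72 g

340.72


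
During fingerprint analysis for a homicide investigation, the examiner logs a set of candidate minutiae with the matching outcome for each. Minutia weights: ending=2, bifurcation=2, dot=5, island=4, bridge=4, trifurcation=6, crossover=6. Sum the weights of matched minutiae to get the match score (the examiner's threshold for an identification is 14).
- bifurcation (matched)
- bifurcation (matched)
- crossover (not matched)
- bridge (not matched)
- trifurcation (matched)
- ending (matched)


Weighted minutiae match score:
  bifurcation: matched, +2 (running total 2)
  bifurcation: matched, +2 (running total 4)
  crossover: not matched, +0
  bridge: not matched, +0
  trifurcation: matched, +6 (running total 10)
  ending: matched, +2 (running total 12)
Total score = 12
Threshold = 14; verdict = inconclusive

12


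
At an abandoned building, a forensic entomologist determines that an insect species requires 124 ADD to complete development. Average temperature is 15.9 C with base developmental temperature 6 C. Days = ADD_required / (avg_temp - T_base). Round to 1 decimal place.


Insect development time:
Effective temperature = avg_temp - T_base = 15.9 - 6 = 9.9 C
Days = ADD / effective_temp = 124 / 9.9 = 12.5 days

12.5


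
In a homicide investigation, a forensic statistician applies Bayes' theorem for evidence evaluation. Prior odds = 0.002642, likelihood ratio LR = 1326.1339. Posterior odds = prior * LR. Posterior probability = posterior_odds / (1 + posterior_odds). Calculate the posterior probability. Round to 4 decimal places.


Bayesian evidence evaluation:
Posterior odds = prior_odds * LR = 0.002642 * 1326.1339 = 3.503646
Posterior probability = posterior_odds / (1 + posterior_odds)
= 3.503646 / (1 + 3.503646)
= 3.503646 / 4.503646
= 0.7780

0.7780


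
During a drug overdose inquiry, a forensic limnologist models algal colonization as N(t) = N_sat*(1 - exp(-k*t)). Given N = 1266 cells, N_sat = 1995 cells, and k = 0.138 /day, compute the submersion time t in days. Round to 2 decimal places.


PMSI from diatom colonization curve:
N / N_sat = 1266 / 1995 = 0.634586
1 - N/N_sat = 0.365414
ln(1 - N/N_sat) = -1.006724
t = -ln(1 - N/N_sat) / k = -(-1.006724) / 0.138 = 7.30 days

7.30


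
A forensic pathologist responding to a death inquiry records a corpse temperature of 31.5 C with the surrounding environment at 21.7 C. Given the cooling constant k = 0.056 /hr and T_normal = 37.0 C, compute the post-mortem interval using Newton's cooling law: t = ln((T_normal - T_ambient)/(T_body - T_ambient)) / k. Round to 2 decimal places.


Using Newton's law of cooling:
t = ln((T_normal - T_ambient) / (T_body - T_ambient)) / k
T_normal - T_ambient = 15.3
T_body - T_ambient = 9.8
Ratio = 1.561224
ln(ratio) = 0.44547
t = 0.44547 / 0.056 = 7.95 hours

7.95


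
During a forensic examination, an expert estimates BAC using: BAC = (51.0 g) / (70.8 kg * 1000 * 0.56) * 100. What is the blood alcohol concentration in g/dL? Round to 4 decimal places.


Applying the Widmark formula:
BAC = (dose_g / (body_wt * 1000 * r)) * 100
Denominator = 70.8 * 1000 * 0.56 = 39648
BAC = (51.0 / 39648) * 100
BAC = 0.1286 g/dL

0.1286


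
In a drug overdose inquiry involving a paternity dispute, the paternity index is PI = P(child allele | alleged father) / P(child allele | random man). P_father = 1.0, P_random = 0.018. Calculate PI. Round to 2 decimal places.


Paternity Index calculation:
PI = P(allele|father) / P(allele|random)
PI = 1.0 / 0.018
PI = 55.56

55.56


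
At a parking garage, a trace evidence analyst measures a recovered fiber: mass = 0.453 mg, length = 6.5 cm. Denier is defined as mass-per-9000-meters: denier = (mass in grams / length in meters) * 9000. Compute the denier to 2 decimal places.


Denier calculation:
Mass in grams = 0.453 mg / 1000 = 0.000453 g
Length in meters = 6.5 cm / 100 = 0.065 m
Linear density = mass / length = 0.000453 / 0.065 = 0.00696923 g/m
Denier = (g/m) * 9000 = 0.00696923 * 9000 = 62.72

62.72


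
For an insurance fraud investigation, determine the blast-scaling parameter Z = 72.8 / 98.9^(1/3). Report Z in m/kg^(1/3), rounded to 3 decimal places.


Scaled distance calculation:
W^(1/3) = 98.9^(1/3) = 4.624507
Z = R / W^(1/3) = 72.8 / 4.624507
Z = 15.742 m/kg^(1/3)

15.742


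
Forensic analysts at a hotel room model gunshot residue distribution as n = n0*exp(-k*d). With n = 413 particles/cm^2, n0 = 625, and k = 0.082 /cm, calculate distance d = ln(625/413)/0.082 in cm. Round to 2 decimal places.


GSR distance calculation:
n0/n = 625 / 413 = 1.513317
ln(n0/n) = 0.414304
d = 0.414304 / 0.082 = 5.05 cm

5.05


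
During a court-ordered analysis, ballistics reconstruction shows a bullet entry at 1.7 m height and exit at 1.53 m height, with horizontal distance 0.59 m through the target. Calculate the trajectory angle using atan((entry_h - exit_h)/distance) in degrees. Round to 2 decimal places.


Bullet trajectory angle:
Height difference = 1.7 - 1.53 = 0.17 m
angle = atan(0.17 / 0.59)
angle = atan(0.288136)
angle = 16.07 degrees

16.07


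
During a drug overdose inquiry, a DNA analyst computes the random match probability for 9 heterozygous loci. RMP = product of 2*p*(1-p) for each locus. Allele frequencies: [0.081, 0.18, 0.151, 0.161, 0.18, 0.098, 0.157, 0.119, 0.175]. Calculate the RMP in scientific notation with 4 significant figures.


Computing RMP for 9 loci:
Locus 1: 2 * 0.081 * 0.919 = 0.148878
Locus 2: 2 * 0.18 * 0.82 = 0.2952
Locus 3: 2 * 0.151 * 0.849 = 0.256398
Locus 4: 2 * 0.161 * 0.839 = 0.270158
Locus 5: 2 * 0.18 * 0.82 = 0.2952
Locus 6: 2 * 0.098 * 0.902 = 0.176792
Locus 7: 2 * 0.157 * 0.843 = 0.264702
Locus 8: 2 * 0.119 * 0.881 = 0.209678
Locus 9: 2 * 0.175 * 0.825 = 0.28875
RMP = 2.546e-06

2.546e-06


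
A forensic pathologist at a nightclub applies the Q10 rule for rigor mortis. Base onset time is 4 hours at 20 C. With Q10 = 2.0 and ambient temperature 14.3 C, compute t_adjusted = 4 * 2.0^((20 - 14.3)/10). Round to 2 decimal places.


Rigor mortis time adjustment:
Exponent = (T_ref - T_actual) / 10 = (20 - 14.3) / 10 = 0.57
Q10 factor = 2.0^0.57 = 1.48452
t_adjusted = 4 * 1.48452 = 5.94 hours

5.94


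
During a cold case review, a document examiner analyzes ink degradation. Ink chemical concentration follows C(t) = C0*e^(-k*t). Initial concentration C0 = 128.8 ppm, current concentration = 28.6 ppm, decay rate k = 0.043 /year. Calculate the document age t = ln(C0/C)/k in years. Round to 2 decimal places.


Document age estimation:
C0/C = 128.8 / 28.6 = 4.503497
ln(C0/C) = 1.504854
t = 1.504854 / 0.043 = 35.00 years

35.00


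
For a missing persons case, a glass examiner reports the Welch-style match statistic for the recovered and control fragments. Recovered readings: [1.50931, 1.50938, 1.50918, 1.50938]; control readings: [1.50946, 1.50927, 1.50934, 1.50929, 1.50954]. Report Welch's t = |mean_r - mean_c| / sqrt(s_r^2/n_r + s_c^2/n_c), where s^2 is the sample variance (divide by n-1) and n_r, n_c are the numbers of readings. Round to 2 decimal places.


Welch's t-criterion for glass RI comparison:
Recovered mean = sum / n_r = 6.03725 / 4 = 1.5093125
Control mean = sum / n_c = 7.5469 / 5 = 1.50938
Recovered sample variance s_r^2 = 8.89167e-09
Control sample variance s_c^2 = 1.345e-08
Welch SE (unpooled) = sqrt(s_r^2/n_r + s_c^2/n_c) = sqrt(2.22292e-09 + 2.69e-09) = sqrt(4.91292e-09) = 7.00922e-05
|mean_r - mean_c| = 6.75e-05
t = 6.75e-05 / 7.00922e-05 = 0.96

0.96


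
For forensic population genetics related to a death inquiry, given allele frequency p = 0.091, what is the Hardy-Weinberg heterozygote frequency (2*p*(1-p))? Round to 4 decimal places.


Hardy-Weinberg heterozygote frequency:
q = 1 - p = 1 - 0.091 = 0.909
2pq = 2 * 0.091 * 0.909 = 0.1654

0.1654


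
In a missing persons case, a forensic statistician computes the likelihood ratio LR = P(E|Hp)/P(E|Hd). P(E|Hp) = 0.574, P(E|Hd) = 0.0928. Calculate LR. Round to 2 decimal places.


Likelihood ratio calculation:
LR = P(E|Hp) / P(E|Hd)
LR = 0.574 / 0.0928
LR = 6.19

6.19


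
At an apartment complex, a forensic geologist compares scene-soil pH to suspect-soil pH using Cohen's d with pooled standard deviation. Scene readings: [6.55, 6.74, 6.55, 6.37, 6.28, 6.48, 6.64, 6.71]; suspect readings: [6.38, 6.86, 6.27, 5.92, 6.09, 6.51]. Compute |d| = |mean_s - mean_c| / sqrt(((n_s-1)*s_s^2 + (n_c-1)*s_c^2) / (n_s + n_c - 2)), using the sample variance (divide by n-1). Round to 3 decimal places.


Pooled-variance Cohen's d for soil pH comparison:
Scene mean = 52.32 / 8 = 6.54
Suspect mean = 38.03 / 6 = 6.338333
Scene sample variance s_s^2 = 0.0256
Suspect sample variance s_c^2 = 0.108937
Pooled variance = ((n_s-1)*s_s^2 + (n_c-1)*s_c^2) / (n_s + n_c - 2) = 0.060324
Pooled SD = sqrt(0.060324) = 0.245609
Mean difference = 0.201667
|d| = |0.201667| / 0.245609 = 0.821

0.821


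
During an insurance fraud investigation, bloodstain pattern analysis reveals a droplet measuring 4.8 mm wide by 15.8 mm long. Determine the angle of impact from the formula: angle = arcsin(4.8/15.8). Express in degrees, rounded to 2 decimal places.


Blood spatter impact angle calculation:
width / length = 4.8 / 15.8 = 0.303797
angle = arcsin(0.303797)
angle = 17.69 degrees

17.69


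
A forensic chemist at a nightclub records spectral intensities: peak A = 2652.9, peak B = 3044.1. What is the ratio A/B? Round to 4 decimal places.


Spectral peak ratio:
Peak A = 2652.9 counts
Peak B = 3044.1 counts
Ratio = 2652.9 / 3044.1 = 0.8715

0.8715


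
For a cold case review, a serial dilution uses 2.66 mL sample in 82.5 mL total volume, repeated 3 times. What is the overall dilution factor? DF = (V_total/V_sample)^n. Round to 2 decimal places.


Dilution factor calculation:
Single dilution = V_total / V_sample = 82.5 / 2.66 ≈ 31.015038
Number of dilutions = 3
Total DF = (82.5 / 2.66)^3 (full precision, rounded at the end) = 29834.37

29834.37


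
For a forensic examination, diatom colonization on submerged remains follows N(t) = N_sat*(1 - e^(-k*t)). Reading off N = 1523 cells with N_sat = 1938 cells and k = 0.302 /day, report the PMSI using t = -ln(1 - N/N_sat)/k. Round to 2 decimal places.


PMSI from diatom colonization curve:
N / N_sat = 1523 / 1938 = 0.785862
1 - N/N_sat = 0.214138
ln(1 - N/N_sat) = -1.541135
t = -ln(1 - N/N_sat) / k = -(-1.541135) / 0.302 = 5.10 days

5.10


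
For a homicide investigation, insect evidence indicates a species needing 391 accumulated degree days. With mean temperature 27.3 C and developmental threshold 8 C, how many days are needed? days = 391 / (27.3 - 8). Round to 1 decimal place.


Insect development time:
Effective temperature = avg_temp - T_base = 27.3 - 8 = 19.3 C
Days = ADD / effective_temp = 391 / 19.3 = 20.3 days

20.3


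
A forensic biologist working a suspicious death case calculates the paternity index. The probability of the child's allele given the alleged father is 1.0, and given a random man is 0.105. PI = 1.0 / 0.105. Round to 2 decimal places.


Paternity Index calculation:
PI = P(allele|father) / P(allele|random)
PI = 1.0 / 0.105
PI = 9.52

9.52


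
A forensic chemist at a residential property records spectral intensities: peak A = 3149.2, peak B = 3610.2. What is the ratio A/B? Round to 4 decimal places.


Spectral peak ratio:
Peak A = 3149.2 counts
Peak B = 3610.2 counts
Ratio = 3149.2 / 3610.2 = 0.8723

0.8723


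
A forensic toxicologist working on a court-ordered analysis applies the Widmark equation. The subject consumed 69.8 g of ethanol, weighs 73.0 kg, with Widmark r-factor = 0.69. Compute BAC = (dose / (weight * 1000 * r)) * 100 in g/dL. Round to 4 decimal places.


Applying the Widmark formula:
BAC = (dose_g / (body_wt * 1000 * r)) * 100
Denominator = 73.0 * 1000 * 0.69 = 50370
BAC = (69.8 / 50370) * 100
BAC = 0.1386 g/dL

0.1386


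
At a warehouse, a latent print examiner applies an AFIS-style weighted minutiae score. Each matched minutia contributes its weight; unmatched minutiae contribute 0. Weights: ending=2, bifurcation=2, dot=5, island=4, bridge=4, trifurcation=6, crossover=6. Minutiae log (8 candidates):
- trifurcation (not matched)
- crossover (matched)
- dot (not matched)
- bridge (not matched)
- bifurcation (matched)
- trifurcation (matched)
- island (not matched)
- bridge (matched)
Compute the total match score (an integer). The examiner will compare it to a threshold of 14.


Weighted minutiae match score:
  trifurcation: not matched, +0
  crossover: matched, +6 (running total 6)
  dot: not matched, +0
  bridge: not matched, +0
  bifurcation: matched, +2 (running total 8)
  trifurcation: matched, +6 (running total 14)
  island: not matched, +0
  bridge: matched, +4 (running total 18)
Total score = 18
Threshold = 14; verdict = identification

18


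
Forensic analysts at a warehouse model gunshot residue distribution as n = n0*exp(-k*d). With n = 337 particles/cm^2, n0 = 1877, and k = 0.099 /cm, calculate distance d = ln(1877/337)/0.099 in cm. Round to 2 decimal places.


GSR distance calculation:
n0/n = 1877 / 337 = 5.569733
ln(n0/n) = 1.717347
d = 1.717347 / 0.099 = 17.35 cm

17.35


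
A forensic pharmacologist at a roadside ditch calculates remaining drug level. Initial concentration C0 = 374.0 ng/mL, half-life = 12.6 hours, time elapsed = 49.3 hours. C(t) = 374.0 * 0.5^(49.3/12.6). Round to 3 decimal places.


Drug concentration decay:
Number of half-lives = t / t_half = 49.3 / 12.6 = 3.912698
Decay factor = 0.5^3.912698 = 0.06639885
C(t) = 374.0 * 0.06639885 = 24.833 ng/mL

24.833


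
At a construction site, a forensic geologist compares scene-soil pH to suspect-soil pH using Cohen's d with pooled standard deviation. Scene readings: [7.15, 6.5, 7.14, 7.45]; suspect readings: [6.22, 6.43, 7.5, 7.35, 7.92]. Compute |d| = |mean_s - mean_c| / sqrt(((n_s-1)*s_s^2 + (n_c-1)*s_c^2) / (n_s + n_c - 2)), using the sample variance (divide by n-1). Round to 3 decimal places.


Pooled-variance Cohen's d for soil pH comparison:
Scene mean = 28.24 / 4 = 7.06
Suspect mean = 35.42 / 5 = 7.084
Scene sample variance s_s^2 = 0.160067
Suspect sample variance s_c^2 = 0.52923
Pooled variance = ((n_s-1)*s_s^2 + (n_c-1)*s_c^2) / (n_s + n_c - 2) = 0.371017
Pooled SD = sqrt(0.371017) = 0.609112
Mean difference = -0.024
|d| = |-0.024| / 0.609112 = 0.039

0.039


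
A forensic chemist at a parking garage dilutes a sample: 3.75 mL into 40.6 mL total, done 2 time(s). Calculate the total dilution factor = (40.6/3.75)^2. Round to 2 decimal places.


Dilution factor calculation:
Single dilution = V_total / V_sample = 40.6 / 3.75 ≈ 10.826667
Number of dilutions = 2
Total DF = (40.6 / 3.75)^2 (full precision, rounded at the end) = 117.22

117.22


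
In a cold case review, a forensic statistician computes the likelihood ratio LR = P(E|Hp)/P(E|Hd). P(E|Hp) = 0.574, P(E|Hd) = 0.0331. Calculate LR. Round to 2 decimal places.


Likelihood ratio calculation:
LR = P(E|Hp) / P(E|Hd)
LR = 0.574 / 0.0331
LR = 17.34

17.34


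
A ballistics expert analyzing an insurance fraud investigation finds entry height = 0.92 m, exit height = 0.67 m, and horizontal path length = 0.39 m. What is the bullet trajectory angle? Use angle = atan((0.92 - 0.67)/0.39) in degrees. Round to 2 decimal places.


Bullet trajectory angle:
Height difference = 0.92 - 0.67 = 0.25 m
angle = atan(0.25 / 0.39)
angle = atan(0.641026)
angle = 32.66 degrees

32.66


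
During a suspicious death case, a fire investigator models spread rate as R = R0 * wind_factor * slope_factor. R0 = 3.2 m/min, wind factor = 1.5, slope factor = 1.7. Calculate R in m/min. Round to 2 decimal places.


Fire spread rate calculation:
R = R0 * wind_factor * slope_factor
= 3.2 * 1.5 * 1.7
= 4.8 * 1.7
= 8.16 m/min

8.16


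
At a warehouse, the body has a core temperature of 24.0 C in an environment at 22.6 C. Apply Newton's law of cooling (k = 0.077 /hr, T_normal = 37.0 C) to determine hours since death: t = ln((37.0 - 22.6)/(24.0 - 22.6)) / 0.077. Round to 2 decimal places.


Using Newton's law of cooling:
t = ln((T_normal - T_ambient) / (T_body - T_ambient)) / k
T_normal - T_ambient = 14.4
T_body - T_ambient = 1.4
Ratio = 10.285714
ln(ratio) = 2.330756
t = 2.330756 / 0.077 = 30.27 hours

30.27


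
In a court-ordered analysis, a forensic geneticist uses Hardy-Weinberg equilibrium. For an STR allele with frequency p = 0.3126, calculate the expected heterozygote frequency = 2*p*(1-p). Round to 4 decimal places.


Hardy-Weinberg heterozygote frequency:
q = 1 - p = 1 - 0.3126 = 0.6874
2pq = 2 * 0.3126 * 0.6874 = 0.4298

0.4298


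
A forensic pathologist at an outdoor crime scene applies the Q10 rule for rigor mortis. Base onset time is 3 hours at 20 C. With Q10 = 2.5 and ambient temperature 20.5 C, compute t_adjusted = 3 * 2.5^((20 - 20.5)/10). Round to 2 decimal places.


Rigor mortis time adjustment:
Exponent = (T_ref - T_actual) / 10 = (20 - 20.5) / 10 = -0.05
Q10 factor = 2.5^-0.05 = 0.95522
t_adjusted = 3 * 0.95522 = 2.87 hours

2.87


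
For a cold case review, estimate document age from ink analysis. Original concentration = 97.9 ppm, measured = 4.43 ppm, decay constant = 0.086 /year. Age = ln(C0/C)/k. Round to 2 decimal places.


Document age estimation:
C0/C = 97.9 / 4.43 = 22.099323
ln(C0/C) = 3.095547
t = 3.095547 / 0.086 = 35.99 years

35.99


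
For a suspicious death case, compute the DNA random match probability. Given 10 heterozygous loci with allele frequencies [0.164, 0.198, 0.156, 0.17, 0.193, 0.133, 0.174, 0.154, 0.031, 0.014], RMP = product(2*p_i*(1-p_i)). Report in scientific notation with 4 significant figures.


Computing RMP for 10 loci:
Locus 1: 2 * 0.164 * 0.836 = 0.274208
Locus 2: 2 * 0.198 * 0.802 = 0.317592
Locus 3: 2 * 0.156 * 0.844 = 0.263328
Locus 4: 2 * 0.17 * 0.83 = 0.2822
Locus 5: 2 * 0.193 * 0.807 = 0.311502
Locus 6: 2 * 0.133 * 0.867 = 0.230622
Locus 7: 2 * 0.174 * 0.826 = 0.287448
Locus 8: 2 * 0.154 * 0.846 = 0.260568
Locus 9: 2 * 0.031 * 0.969 = 0.060078
Locus 10: 2 * 0.014 * 0.986 = 0.027608
RMP = 5.776e-08

5.776e-08


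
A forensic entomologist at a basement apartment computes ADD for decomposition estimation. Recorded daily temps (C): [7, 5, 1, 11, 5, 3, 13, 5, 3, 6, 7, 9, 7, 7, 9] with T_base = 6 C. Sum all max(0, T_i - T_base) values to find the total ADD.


Computing ADD day by day:
Day 1: max(0, 7 - 6) = 1
Day 2: max(0, 5 - 6) = 0
Day 3: max(0, 1 - 6) = 0
Day 4: max(0, 11 - 6) = 5
Day 5: max(0, 5 - 6) = 0
Day 6: max(0, 3 - 6) = 0
Day 7: max(0, 13 - 6) = 7
Day 8: max(0, 5 - 6) = 0
Day 9: max(0, 3 - 6) = 0
Day 10: max(0, 6 - 6) = 0
Day 11: max(0, 7 - 6) = 1
Day 12: max(0, 9 - 6) = 3
Day 13: max(0, 7 - 6) = 1
Day 14: max(0, 7 - 6) = 1
Day 15: max(0, 9 - 6) = 3
Total ADD = 22

22


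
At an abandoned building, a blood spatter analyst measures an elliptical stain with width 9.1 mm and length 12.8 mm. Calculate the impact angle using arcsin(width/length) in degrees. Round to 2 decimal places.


Blood spatter impact angle calculation:
width / length = 9.1 / 12.8 = 0.710937
angle = arcsin(0.710937)
angle = 45.31 degrees

45.31


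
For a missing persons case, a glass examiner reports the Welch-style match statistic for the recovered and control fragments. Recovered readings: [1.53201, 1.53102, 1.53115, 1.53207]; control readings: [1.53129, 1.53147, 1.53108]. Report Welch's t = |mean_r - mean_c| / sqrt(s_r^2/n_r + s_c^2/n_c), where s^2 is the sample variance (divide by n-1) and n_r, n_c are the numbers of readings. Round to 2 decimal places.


Welch's t-criterion for glass RI comparison:
Recovered mean = sum / n_r = 6.12625 / 4 = 1.5315625
Control mean = sum / n_c = 4.59384 / 3 = 1.53128
Recovered sample variance s_r^2 = 3.07425e-07
Control sample variance s_c^2 = 3.81e-08
Welch SE (unpooled) = sqrt(s_r^2/n_r + s_c^2/n_c) = sqrt(7.68563e-08 + 1.27e-08) = sqrt(8.95563e-08) = 0.00029926
|mean_r - mean_c| = 0.0002825
t = 0.0002825 / 0.00029926 = 0.94

0.94


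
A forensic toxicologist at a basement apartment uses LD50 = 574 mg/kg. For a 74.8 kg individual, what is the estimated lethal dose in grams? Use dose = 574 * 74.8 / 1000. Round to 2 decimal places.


Lethal dose calculation:
Lethal dose = LD50 * body_weight / 1000
= 574 * 74.8 / 1000
= 42935.2 / 1000
= 42.94 g

42.94


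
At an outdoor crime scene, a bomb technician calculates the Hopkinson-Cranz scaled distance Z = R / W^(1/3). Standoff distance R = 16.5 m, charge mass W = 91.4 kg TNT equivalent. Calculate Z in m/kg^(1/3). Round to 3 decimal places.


Scaled distance calculation:
W^(1/3) = 91.4^(1/3) = 4.504522
Z = R / W^(1/3) = 16.5 / 4.504522
Z = 3.663 m/kg^(1/3)

3.663


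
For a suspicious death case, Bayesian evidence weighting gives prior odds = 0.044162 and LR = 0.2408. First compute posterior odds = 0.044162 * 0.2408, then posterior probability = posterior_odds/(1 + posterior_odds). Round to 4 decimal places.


Bayesian evidence evaluation:
Posterior odds = prior_odds * LR = 0.044162 * 0.2408 = 0.01063421
Posterior probability = posterior_odds / (1 + posterior_odds)
= 0.01063421 / (1 + 0.01063421)
= 0.01063421 / 1.01063421
= 0.0105

0.0105


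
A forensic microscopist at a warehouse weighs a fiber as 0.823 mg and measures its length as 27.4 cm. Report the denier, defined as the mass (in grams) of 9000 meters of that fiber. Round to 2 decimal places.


Denier calculation:
Mass in grams = 0.823 mg / 1000 = 0.000823 g
Length in meters = 27.4 cm / 100 = 0.274 m
Linear density = mass / length = 0.000823 / 0.274 = 0.00300365 g/m
Denier = (g/m) * 9000 = 0.00300365 * 9000 = 27.03

27.03


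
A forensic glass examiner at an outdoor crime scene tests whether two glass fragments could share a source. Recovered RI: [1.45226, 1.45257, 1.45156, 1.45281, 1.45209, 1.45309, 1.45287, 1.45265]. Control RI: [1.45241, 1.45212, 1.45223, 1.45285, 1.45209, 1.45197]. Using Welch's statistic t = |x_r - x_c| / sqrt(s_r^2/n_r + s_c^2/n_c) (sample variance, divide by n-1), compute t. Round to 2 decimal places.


Welch's t-criterion for glass RI comparison:
Recovered mean = sum / n_r = 11.6199 / 8 = 1.4524875
Control mean = sum / n_c = 8.71367 / 6 = 1.4522783
Recovered sample variance s_r^2 = 2.45221e-07
Control sample variance s_c^2 = 1.00417e-07
Welch SE (unpooled) = sqrt(s_r^2/n_r + s_c^2/n_c) = sqrt(3.06527e-08 + 1.67361e-08) = sqrt(4.73888e-08) = 0.00021769
|mean_r - mean_c| = 0.000209167
t = 0.000209167 / 0.00021769 = 0.96

0.96


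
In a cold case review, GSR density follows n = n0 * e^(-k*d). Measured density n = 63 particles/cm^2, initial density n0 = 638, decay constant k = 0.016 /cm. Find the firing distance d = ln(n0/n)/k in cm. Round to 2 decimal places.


GSR distance calculation:
n0/n = 638 / 63 = 10.126984
ln(n0/n) = 2.315204
d = 2.315204 / 0.016 = 144.70 cm

144.70


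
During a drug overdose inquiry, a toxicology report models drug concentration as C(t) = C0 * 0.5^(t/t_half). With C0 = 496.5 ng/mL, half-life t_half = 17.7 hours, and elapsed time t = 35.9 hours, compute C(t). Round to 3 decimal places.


Drug concentration decay:
Number of half-lives = t / t_half = 35.9 / 17.7 = 2.028249
Decay factor = 0.5^2.028249 = 0.24515244
C(t) = 496.5 * 0.24515244 = 121.718 ng/mL

121.718


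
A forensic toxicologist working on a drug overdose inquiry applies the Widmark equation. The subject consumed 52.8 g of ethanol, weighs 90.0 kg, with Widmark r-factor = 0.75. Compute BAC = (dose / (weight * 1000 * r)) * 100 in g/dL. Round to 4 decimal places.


Applying the Widmark formula:
BAC = (dose_g / (body_wt * 1000 * r)) * 100
Denominator = 90.0 * 1000 * 0.75 = 67500
BAC = (52.8 / 67500) * 100
BAC = 0.0782 g/dL

0.0782


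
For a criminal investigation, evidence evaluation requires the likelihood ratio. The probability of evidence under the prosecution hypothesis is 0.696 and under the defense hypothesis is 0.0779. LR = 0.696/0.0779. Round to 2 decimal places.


Likelihood ratio calculation:
LR = P(E|Hp) / P(E|Hd)
LR = 0.696 / 0.0779
LR = 8.93

8.93
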